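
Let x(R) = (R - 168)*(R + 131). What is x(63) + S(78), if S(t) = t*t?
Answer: -14286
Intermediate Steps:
S(t) = t**2
x(R) = (-168 + R)*(131 + R)
x(63) + S(78) = (-22008 + 63**2 - 37*63) + 78**2 = (-22008 + 3969 - 2331) + 6084 = -20370 + 6084 = -14286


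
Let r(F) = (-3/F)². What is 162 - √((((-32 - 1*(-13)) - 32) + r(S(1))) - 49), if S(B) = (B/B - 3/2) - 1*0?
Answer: 162 - 8*I ≈ 162.0 - 8.0*I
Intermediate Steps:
S(B) = -½ (S(B) = (1 - 3*½) + 0 = (1 - 3/2) + 0 = -½ + 0 = -½)
r(F) = 9/F²
162 - √((((-32 - 1*(-13)) - 32) + r(S(1))) - 49) = 162 - √((((-32 - 1*(-13)) - 32) + 9/(-½)²) - 49) = 162 - √((((-32 + 13) - 32) + 9*4) - 49) = 162 - √(((-19 - 32) + 36) - 49) = 162 - √((-51 + 36) - 49) = 162 - √(-15 - 49) = 162 - √(-64) = 162 - 8*I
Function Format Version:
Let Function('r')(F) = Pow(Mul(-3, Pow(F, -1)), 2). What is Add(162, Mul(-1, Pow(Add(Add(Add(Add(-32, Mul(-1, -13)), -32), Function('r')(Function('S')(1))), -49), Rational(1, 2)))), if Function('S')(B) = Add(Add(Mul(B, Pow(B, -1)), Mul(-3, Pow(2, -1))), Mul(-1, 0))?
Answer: Add(162, Mul(-8, I)) ≈ Add(162.00, Mul(-8.0000, I))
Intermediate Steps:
Function('S')(B) = Rational(-1, 2) (Function('S')(B) = Add(Add(1, Mul(-3, Rational(1, 2))), 0) = Add(Add(1, Rational(-3, 2)), 0) = Add(Rational(-1, 2), 0) = Rational(-1, 2))
Function('r')(F) = Mul(9, Pow(F, -2))
Add(162, Mul(-1, Pow(Add(Add(Add(Add(-32, Mul(-1, -13)), -32), Function('r')(Function('S')(1))), -49), Rational(1, 2)))) = Add(162, Mul(-1, Pow(Add(Add(Add(Add(-32, Mul(-1, -13)), -32), Mul(9, Pow(Rational(-1, 2), -2))), -49), Rational(1, 2)))) = Add(162, Mul(-1, Pow(Add(Add(Add(Add(-32, 13), -32), Mul(9, 4)), -49), Rational(1, 2)))) = Add(162, Mul(-1, Pow(Add(Add(Add(-19, -32), 36), -49), Rational(1, 2)))) = Add(162, Mul(-1, Pow(Add(Add(-51, 36), -49), Rational(1, 2)))) = Add(162, Mul(-1, Pow(Add(-15, -49), Rational(1, 2)))) = Add(162, Mul(-1, Pow(-64, Rational(1, 2)))) = Add(162, Mul(-1, Mul(8, I))) = Add(162, Mul(-8, I))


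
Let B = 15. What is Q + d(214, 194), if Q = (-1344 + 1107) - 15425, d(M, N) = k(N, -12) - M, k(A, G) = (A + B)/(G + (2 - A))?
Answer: -3238913/204 ≈ -15877.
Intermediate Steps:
k(A, G) = (15 + A)/(2 + G - A) (k(A, G) = (A + 15)/(G + (2 - A)) = (15 + A)/(2 + G - A))
d(M, N) = -M + (15 + N)/(-10 - N) (d(M, N) = (15 + N)/(2 - 12 - N) - M = (15 + N)/(-10 - N) - M = -M + (15 + N)/(-10 - N))
Q = -15662 (Q = -237 - 15425 = -15662)
Q + d(214, 194) = -15662 + (-15 - 1*194 - 1*214*(10 + 194))/(10 + 194) = -15662 + (-15 - 194 - 1*214*204)/204 = -15662 + (-15 - 194 - 43656)/204 = -15662 + (1/204)*(-43865) = -15662 - 43865/204 = -3238913/204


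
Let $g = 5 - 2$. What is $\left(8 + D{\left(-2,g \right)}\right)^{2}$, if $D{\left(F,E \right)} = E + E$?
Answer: $196$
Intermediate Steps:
$g = 3$ ($g = 5 - 2 = 3$)
$D{\left(F,E \right)} = 2 E$
$\left(8 + D{\left(-2,g \right)}\right)^{2} = \left(8 + 2 \cdot 3\right)^{2} = \left(8 + 6\right)^{2} = 14^{2} = 196$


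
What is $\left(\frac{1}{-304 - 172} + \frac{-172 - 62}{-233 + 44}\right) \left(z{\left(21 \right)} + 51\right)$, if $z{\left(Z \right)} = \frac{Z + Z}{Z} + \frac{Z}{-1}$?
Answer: $\frac{14120}{357} \approx 39.552$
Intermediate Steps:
$z{\left(Z \right)} = 2 - Z$ ($z{\left(Z \right)} = \frac{2 Z}{Z} + Z \left(-1\right) = 2 - Z$)
$\left(\frac{1}{-304 - 172} + \frac{-172 - 62}{-233 + 44}\right) \left(z{\left(21 \right)} + 51\right) = \left(\frac{1}{-304 - 172} + \frac{-172 - 62}{-233 + 44}\right) \left(\left(2 - 21\right) + 51\right) = \left(\frac{1}{-476} - \frac{234}{-189}\right) \left(\left(2 - 21\right) + 51\right) = \left(- \frac{1}{476} - - \frac{26}{21}\right) \left(-19 + 51\right) = \left(- \frac{1}{476} + \frac{26}{21}\right) 32 = \frac{1765}{1428} \cdot 32 = \frac{14120}{357}$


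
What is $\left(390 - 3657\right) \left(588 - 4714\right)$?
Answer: $13479642$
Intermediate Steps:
$\left(390 - 3657\right) \left(588 - 4714\right) = \left(-3267\right) \left(-4126\right) = 13479642$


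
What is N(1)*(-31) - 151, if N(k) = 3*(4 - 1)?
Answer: -430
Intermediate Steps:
N(k) = 9 (N(k) = 3*3 = 9)
N(1)*(-31) - 151 = 9*(-31) - 151 = -279 - 151 = -430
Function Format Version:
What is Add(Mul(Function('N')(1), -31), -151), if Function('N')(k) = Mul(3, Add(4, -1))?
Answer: -430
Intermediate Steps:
Function('N')(k) = 9 (Function('N')(k) = Mul(3, 3) = 9)
Add(Mul(Function('N')(1), -31), -151) = Add(Mul(9, -31), -151) = Add(-279, -151) = -430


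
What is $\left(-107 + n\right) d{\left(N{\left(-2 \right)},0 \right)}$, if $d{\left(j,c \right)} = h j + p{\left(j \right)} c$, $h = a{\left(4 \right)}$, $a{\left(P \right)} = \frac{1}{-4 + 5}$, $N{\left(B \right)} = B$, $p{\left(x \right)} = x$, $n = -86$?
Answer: $386$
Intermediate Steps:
$a{\left(P \right)} = 1$ ($a{\left(P \right)} = 1^{-1} = 1$)
$h = 1$
$d{\left(j,c \right)} = j + c j$ ($d{\left(j,c \right)} = 1 j + j c = j + c j$)
$\left(-107 + n\right) d{\left(N{\left(-2 \right)},0 \right)} = \left(-107 - 86\right) \left(- 2 \left(1 + 0\right)\right) = - 193 \left(\left(-2\right) 1\right) = \left(-193\right) \left(-2\right) = 386$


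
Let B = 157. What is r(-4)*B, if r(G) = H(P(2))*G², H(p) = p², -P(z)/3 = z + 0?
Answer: 90432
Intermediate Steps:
P(z) = -3*z (P(z) = -3*(z + 0) = -3*z)
r(G) = 36*G² (r(G) = (-3*2)²*G² = (-6)²*G² = 36*G²)
r(-4)*B = (36*(-4)²)*157 = (36*16)*157 = 576*157 = 90432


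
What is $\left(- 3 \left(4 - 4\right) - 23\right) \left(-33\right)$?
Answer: $759$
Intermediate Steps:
$\left(- 3 \left(4 - 4\right) - 23\right) \left(-33\right) = \left(\left(-3\right) 0 - 23\right) \left(-33\right) = \left(0 - 23\right) \left(-33\right) = \left(-23\right) \left(-33\right) = 759$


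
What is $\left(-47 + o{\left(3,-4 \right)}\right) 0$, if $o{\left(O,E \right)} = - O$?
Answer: $0$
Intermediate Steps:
$\left(-47 + o{\left(3,-4 \right)}\right) 0 = \left(-47 - 3\right) 0 = \left(-50\right) 0 = 0$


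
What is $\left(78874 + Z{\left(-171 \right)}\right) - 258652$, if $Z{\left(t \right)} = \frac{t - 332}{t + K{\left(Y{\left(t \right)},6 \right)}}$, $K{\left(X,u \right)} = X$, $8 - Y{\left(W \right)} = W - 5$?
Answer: $- \frac{2337617}{13} \approx -1.7982 \cdot 10^{5}$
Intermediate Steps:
$Y{\left(W \right)} = 13 - W$ ($Y{\left(W \right)} = 8 - \left(W - 5\right) = 8 - \left(-5 + W\right) = 13 - W$)
$Z{\left(t \right)} = - \frac{332}{13} + \frac{t}{13}$ ($Z{\left(t \right)} = \frac{t - 332}{t - \left(-13 + t\right)} = \frac{-332 + t}{13} = \left(-332 + t\right) \frac{1}{13} = - \frac{332}{13} + \frac{t}{13}$)
$\left(78874 + Z{\left(-171 \right)}\right) - 258652 = \left(78874 + \left(- \frac{332}{13} + \frac{1}{13} \left(-171\right)\right)\right) - 258652 = \left(78874 - \frac{503}{13}\right) - 258652 = \frac{1024859}{13} - 258652 = - \frac{2337617}{13}$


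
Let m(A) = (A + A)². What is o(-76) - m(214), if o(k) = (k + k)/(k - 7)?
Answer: -15204120/83 ≈ -1.8318e+5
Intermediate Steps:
m(A) = 4*A² (m(A) = (2*A)² = 4*A²)
o(k) = 2*k/(-7 + k) (o(k) = (2*k)/(-7 + k) = 2*k/(-7 + k))
o(-76) - m(214) = 2*(-76)/(-7 - 76) - 4*214² = 2*(-76)/(-83) - 4*45796 = 2*(-76)*(-1/83) - 1*183184 = 152/83 - 183184 = -15204120/83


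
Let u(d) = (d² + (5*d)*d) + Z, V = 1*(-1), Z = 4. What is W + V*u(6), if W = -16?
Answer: -236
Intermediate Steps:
V = -1
u(d) = 4 + 6*d² (u(d) = (d² + (5*d)*d) + 4 = (d² + 5*d²) + 4 = 6*d² + 4 = 4 + 6*d²)
W + V*u(6) = -16 - (4 + 6*6²) = -16 - (4 + 6*36) = -16 - (4 + 216) = -16 - 1*220 = -16 - 220 = -236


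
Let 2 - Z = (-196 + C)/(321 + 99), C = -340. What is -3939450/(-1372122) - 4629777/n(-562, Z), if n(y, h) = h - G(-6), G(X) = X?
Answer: -111170190839845/222741138 ≈ -4.9910e+5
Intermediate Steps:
Z = 344/105 (Z = 2 - (-196 - 340)/(321 + 99) = 2 - (-536)/420 = 2 - 1*(-134/105) = 2 + 134/105 = 344/105 ≈ 3.2762)
n(y, h) = 6 + h (n(y, h) = h - 1*(-6) = h + 6 = 6 + h)
-3939450/(-1372122) - 4629777/n(-562, Z) = -3939450/(-1372122) - 4629777/(6 + 344/105) = -3939450*(-1/1372122) - 4629777/974/105 = 656575/228687 - 4629777*105/974 = 656575/228687 - 486126585/974 = -111170190839845/222741138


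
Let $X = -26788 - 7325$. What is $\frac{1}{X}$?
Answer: $- \frac{1}{34113} \approx -2.9314 \cdot 10^{-5}$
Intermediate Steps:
$X = -34113$
$\frac{1}{X} = \frac{1}{-34113} = - \frac{1}{34113}$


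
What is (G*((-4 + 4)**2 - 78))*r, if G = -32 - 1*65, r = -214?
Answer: -1619124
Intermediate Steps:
G = -97 (G = -32 - 65 = -97)
(G*((-4 + 4)**2 - 78))*r = -97*((-4 + 4)**2 - 78)*(-214) = -97*(0**2 - 78)*(-214) = -97*(0 - 78)*(-214) = -97*(-78)*(-214) = 7566*(-214) = -1619124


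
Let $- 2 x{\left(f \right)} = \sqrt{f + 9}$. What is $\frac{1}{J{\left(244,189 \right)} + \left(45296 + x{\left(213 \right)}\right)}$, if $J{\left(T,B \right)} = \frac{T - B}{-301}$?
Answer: $\frac{8207692682}{371774137922651} + \frac{90601 \sqrt{222}}{371774137922651} \approx 2.2081 \cdot 10^{-5}$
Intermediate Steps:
$J{\left(T,B \right)} = - \frac{T}{301} + \frac{B}{301}$ ($J{\left(T,B \right)} = \left(T - B\right) \left(- \frac{1}{301}\right) = - \frac{T}{301} + \frac{B}{301}$)
$x{\left(f \right)} = - \frac{\sqrt{9 + f}}{2}$ ($x{\left(f \right)} = - \frac{\sqrt{f + 9}}{2} = - \frac{\sqrt{9 + f}}{2}$)
$\frac{1}{J{\left(244,189 \right)} + \left(45296 + x{\left(213 \right)}\right)} = \frac{1}{\left(\left(- \frac{1}{301}\right) 244 + \frac{1}{301} \cdot 189\right) + \left(45296 - \frac{\sqrt{9 + 213}}{2}\right)} = \frac{1}{\left(- \frac{244}{301} + \frac{27}{43}\right) + \left(45296 - \frac{\sqrt{222}}{2}\right)} = \frac{1}{- \frac{55}{301} + \left(45296 - \frac{\sqrt{222}}{2}\right)} = \frac{1}{\frac{13634041}{301} - \frac{\sqrt{222}}{2}}$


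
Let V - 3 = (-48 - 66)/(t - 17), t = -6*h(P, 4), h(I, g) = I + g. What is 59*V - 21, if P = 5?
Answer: 17802/71 ≈ 250.73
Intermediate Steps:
t = -54 (t = -6*(5 + 4) = -6*9 = -54)
V = 327/71 (V = 3 + (-48 - 66)/(-54 - 17) = 3 - 114/(-71) = 3 - 114*(-1/71) = 3 + 114/71 = 327/71 ≈ 4.6056)
59*V - 21 = 59*(327/71) - 21 = 19293/71 - 21 = 17802/71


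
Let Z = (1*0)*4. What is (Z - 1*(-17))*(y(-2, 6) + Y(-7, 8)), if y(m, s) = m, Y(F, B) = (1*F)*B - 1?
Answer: -1003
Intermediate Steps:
Y(F, B) = -1 + B*F (Y(F, B) = F*B - 1 = B*F - 1 = -1 + B*F)
Z = 0 (Z = 0*4 = 0)
(Z - 1*(-17))*(y(-2, 6) + Y(-7, 8)) = (0 - 1*(-17))*(-2 + (-1 + 8*(-7))) = (0 + 17)*(-2 + (-1 - 56)) = 17*(-2 - 57) = 17*(-59) = -1003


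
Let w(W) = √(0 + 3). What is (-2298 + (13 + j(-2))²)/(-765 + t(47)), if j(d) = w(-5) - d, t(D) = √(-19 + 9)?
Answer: (2298 - (15 + √3)²)/(765 - I*√10) ≈ 2.6379 + 0.010904*I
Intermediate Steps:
w(W) = √3
t(D) = I*√10 (t(D) = √(-10) = I*√10)
j(d) = √3 - d
(-2298 + (13 + j(-2))²)/(-765 + t(47)) = (-2298 + (13 + (√3 - 1*(-2)))²)/(-765 + I*√10) = (-2298 + (13 + (√3 + 2))²)/(-765 + I*√10) = (-2298 + (13 + (2 + √3))²)/(-765 + I*√10) = (-2298 + (15 + √3)²)/(-765 + I*√10)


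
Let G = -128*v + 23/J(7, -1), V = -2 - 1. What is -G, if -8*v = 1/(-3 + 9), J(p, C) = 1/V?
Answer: 199/3 ≈ 66.333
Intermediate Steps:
V = -3
J(p, C) = -⅓ (J(p, C) = 1/(-3) = -⅓)
v = -1/48 (v = -1/(8*(-3 + 9)) = -⅛/6 = -⅛*⅙ = -1/48 ≈ -0.020833)
G = -199/3 (G = -128*(-1/48) + 23/(-⅓) = 8/3 + 23*(-3) = 8/3 - 69 = -199/3 ≈ -66.333)
-G = -1*(-199/3) = 199/3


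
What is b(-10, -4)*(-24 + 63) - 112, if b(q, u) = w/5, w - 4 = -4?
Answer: -112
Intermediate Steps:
w = 0 (w = 4 - 4 = 0)
b(q, u) = 0 (b(q, u) = 0/5 = 0*(1/5) = 0)
b(-10, -4)*(-24 + 63) - 112 = 0*(-24 + 63) - 112 = 0*39 - 112 = 0 - 112 = -112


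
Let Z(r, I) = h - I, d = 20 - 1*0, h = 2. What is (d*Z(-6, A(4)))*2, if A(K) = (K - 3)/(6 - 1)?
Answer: 72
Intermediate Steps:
d = 20 (d = 20 + 0 = 20)
A(K) = -3/5 + K/5 (A(K) = (-3 + K)/5 = (-3 + K)*(1/5) = -3/5 + K/5)
Z(r, I) = 2 - I
(d*Z(-6, A(4)))*2 = (20*(2 - (-3/5 + (1/5)*4)))*2 = (20*(2 - (-3/5 + 4/5)))*2 = (20*(2 - 1*1/5))*2 = (20*(2 - 1/5))*2 = (20*(9/5))*2 = 36*2 = 72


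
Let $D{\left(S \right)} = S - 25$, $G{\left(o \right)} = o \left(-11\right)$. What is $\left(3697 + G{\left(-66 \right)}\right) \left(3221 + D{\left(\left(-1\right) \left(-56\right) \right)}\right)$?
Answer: $14383596$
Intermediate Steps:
$G{\left(o \right)} = - 11 o$
$D{\left(S \right)} = -25 + S$ ($D{\left(S \right)} = S - 25 = -25 + S$)
$\left(3697 + G{\left(-66 \right)}\right) \left(3221 + D{\left(\left(-1\right) \left(-56\right) \right)}\right) = \left(3697 - -726\right) \left(3221 - -31\right) = \left(3697 + 726\right) \left(3221 + \left(-25 + 56\right)\right) = 4423 \left(3221 + 31\right) = 4423 \cdot 3252 = 14383596$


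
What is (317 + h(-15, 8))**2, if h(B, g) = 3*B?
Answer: 73984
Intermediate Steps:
(317 + h(-15, 8))**2 = (317 + 3*(-15))**2 = (317 - 45)**2 = 272**2 = 73984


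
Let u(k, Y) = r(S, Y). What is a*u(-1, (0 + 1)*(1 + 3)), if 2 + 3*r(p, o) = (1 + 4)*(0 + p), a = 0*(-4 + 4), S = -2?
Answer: 0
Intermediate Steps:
a = 0 (a = 0*0 = 0)
r(p, o) = -⅔ + 5*p/3 (r(p, o) = -⅔ + ((1 + 4)*(0 + p))/3 = -⅔ + (5*p)/3 = -⅔ + 5*p/3)
u(k, Y) = -4 (u(k, Y) = -⅔ + (5/3)*(-2) = -⅔ - 10/3 = -4)
a*u(-1, (0 + 1)*(1 + 3)) = 0*(-4) = 0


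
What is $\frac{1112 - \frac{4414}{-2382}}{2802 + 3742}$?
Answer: $\frac{1326599}{7793904} \approx 0.17021$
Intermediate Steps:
$\frac{1112 - \frac{4414}{-2382}}{2802 + 3742} = \frac{1112 - - \frac{2207}{1191}}{6544} = \left(1112 + \frac{2207}{1191}\right) \frac{1}{6544} = \frac{1326599}{1191} \cdot \frac{1}{6544} = \frac{1326599}{7793904}$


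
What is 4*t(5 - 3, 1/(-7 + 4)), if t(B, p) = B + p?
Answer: 20/3 ≈ 6.6667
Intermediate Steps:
4*t(5 - 3, 1/(-7 + 4)) = 4*((5 - 3) + 1/(-7 + 4)) = 4*(2 + 1/(-3)) = 4*(2 - ⅓) = 4*(5/3) = 20/3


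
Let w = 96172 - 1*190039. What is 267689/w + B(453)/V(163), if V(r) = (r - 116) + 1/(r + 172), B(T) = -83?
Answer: -6825002929/1478029782 ≈ -4.6176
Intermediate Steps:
w = -93867 (w = 96172 - 190039 = -93867)
V(r) = -116 + r + 1/(172 + r) (V(r) = (-116 + r) + 1/(172 + r) = -116 + r + 1/(172 + r))
267689/w + B(453)/V(163) = 267689/(-93867) - 83*(172 + 163)/(-19951 + 163² + 56*163) = 267689*(-1/93867) - 83*335/(-19951 + 26569 + 9128) = -267689/93867 - 83/((1/335)*15746) = -267689/93867 - 83/15746/335 = -267689/93867 - 83*335/15746 = -267689/93867 - 27805/15746 = -6825002929/1478029782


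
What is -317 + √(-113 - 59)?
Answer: -317 + 2*I*√43 ≈ -317.0 + 13.115*I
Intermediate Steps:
-317 + √(-113 - 59) = -317 + √(-172) = -317 + 2*I*√43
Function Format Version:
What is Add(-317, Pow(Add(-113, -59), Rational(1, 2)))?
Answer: Add(-317, Mul(2, I, Pow(43, Rational(1, 2)))) ≈ Add(-317.00, Mul(13.115, I))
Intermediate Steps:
Add(-317, Pow(Add(-113, -59), Rational(1, 2))) = Add(-317, Pow(-172, Rational(1, 2))) = Add(-317, Mul(2, I, Pow(43, Rational(1, 2))))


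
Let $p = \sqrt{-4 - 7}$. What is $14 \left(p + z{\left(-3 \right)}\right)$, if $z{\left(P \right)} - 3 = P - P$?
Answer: $42 + 14 i \sqrt{11} \approx 42.0 + 46.433 i$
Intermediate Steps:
$p = i \sqrt{11}$ ($p = \sqrt{-11} = i \sqrt{11} \approx 3.3166 i$)
$z{\left(P \right)} = 3$ ($z{\left(P \right)} = 3 + \left(P - P\right) = 3 + 0 = 3$)
$14 \left(p + z{\left(-3 \right)}\right) = 14 \left(i \sqrt{11} + 3\right) = 14 \left(3 + i \sqrt{11}\right) = 42 + 14 i \sqrt{11}$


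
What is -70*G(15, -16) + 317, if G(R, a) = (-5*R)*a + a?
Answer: -82563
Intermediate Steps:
G(R, a) = a - 5*R*a (G(R, a) = -5*R*a + a = a - 5*R*a)
-70*G(15, -16) + 317 = -(-1120)*(1 - 5*15) + 317 = -(-1120)*(1 - 75) + 317 = -(-1120)*(-74) + 317 = -70*1184 + 317 = -82880 + 317 = -82563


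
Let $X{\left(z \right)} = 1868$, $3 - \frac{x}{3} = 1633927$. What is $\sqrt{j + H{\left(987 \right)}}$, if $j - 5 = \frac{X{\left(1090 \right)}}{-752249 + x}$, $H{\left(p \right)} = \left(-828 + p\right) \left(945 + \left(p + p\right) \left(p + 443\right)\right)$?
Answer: $\frac{2 \sqrt{3588232067958340347253}}{5654021} \approx 21189.0$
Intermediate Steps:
$x = -4901772$ ($x = 9 - 4901781 = -4901772$)
$H{\left(p \right)} = \left(-828 + p\right) \left(945 + 2 p \left(443 + p\right)\right)$
$j = \frac{28268237}{5654021}$ ($j = 5 + \frac{1868}{-752249 - 4901772} = 5 + \frac{1868}{-5654021} = 5 + 1868 \left(- \frac{1}{5654021}\right) = 5 - \frac{1868}{5654021} = \frac{28268237}{5654021} \approx 4.9997$)
$\sqrt{j + H{\left(987 \right)}} = \sqrt{\frac{28268237}{5654021} - \left(723920841 - 1923009606 + 750110130\right)} = \sqrt{\frac{28268237}{5654021} - -448978635} = \sqrt{\frac{28268237}{5654021} + 448978635} = \sqrt{\frac{2538534659109572}{5654021}} = \frac{2 \sqrt{3588232067958340347253}}{5654021}$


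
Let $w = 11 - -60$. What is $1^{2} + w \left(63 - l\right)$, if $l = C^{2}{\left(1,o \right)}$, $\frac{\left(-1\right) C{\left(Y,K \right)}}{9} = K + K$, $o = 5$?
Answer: $-570626$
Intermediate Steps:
$C{\left(Y,K \right)} = - 18 K$ ($C{\left(Y,K \right)} = - 9 \left(K + K\right) = - 9 \cdot 2 K = - 18 K$)
$l = 8100$ ($l = \left(\left(-18\right) 5\right)^{2} = \left(-90\right)^{2} = 8100$)
$w = 71$ ($w = 11 + 60 = 71$)
$1^{2} + w \left(63 - l\right) = 1^{2} + 71 \left(63 - 8100\right) = 1 + 71 \left(63 - 8100\right) = 1 + 71 \left(-8037\right) = 1 - 570627 = -570626$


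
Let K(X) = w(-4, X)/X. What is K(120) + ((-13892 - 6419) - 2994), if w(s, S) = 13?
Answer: -2796587/120 ≈ -23305.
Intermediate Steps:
K(X) = 13/X
K(120) + ((-13892 - 6419) - 2994) = 13/120 + ((-13892 - 6419) - 2994) = 13*(1/120) + (-20311 - 2994) = 13/120 - 23305 = -2796587/120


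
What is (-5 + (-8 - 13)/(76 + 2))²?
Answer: 18769/676 ≈ 27.765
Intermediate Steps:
(-5 + (-8 - 13)/(76 + 2))² = (-5 - 21/78)² = (-5 - 21*1/78)² = (-5 - 7/26)² = (-137/26)² = 18769/676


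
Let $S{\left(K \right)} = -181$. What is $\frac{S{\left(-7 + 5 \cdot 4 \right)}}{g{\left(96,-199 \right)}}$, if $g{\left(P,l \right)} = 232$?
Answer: $- \frac{181}{232} \approx -0.78017$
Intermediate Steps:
$\frac{S{\left(-7 + 5 \cdot 4 \right)}}{g{\left(96,-199 \right)}} = - \frac{181}{232}$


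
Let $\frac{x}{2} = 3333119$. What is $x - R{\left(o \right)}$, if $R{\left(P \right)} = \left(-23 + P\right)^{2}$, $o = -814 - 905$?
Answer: $3631674$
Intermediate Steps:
$x = 6666238$ ($x = 2 \cdot 3333119 = 6666238$)
$o = -1719$
$x - R{\left(o \right)} = 6666238 - \left(-23 - 1719\right)^{2} = 6666238 - \left(-1742\right)^{2} = 6666238 - 3034564 = 3631674$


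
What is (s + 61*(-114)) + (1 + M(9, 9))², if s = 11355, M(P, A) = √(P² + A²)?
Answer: 4564 + 18*√2 ≈ 4589.5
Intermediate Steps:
M(P, A) = √(A² + P²)
(s + 61*(-114)) + (1 + M(9, 9))² = (11355 + 61*(-114)) + (1 + √(9² + 9²))² = (11355 - 6954) + (1 + √(81 + 81))² = 4401 + (1 + √162)² = 4401 + (1 + 9*√2)²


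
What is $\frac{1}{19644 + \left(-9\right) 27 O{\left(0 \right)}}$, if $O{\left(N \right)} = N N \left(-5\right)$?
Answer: $\frac{1}{19644} \approx 5.0906 \cdot 10^{-5}$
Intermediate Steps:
$O{\left(N \right)} = - 5 N^{2}$ ($O{\left(N \right)} = N^{2} \left(-5\right) = - 5 N^{2}$)
$\frac{1}{19644 + \left(-9\right) 27 O{\left(0 \right)}} = \frac{1}{19644 + \left(-9\right) 27 \left(- 5 \cdot 0^{2}\right)} = \frac{1}{19644 - 243 \left(\left(-5\right) 0\right)} = \frac{1}{19644 - 0} = \frac{1}{19644 + 0} = \frac{1}{19644}$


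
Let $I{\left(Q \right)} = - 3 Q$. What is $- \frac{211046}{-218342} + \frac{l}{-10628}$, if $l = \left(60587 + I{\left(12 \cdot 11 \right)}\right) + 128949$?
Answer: $- \frac{4881776124}{290067347} \approx -16.83$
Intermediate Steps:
$l = 189140$ ($l = \left(60587 - 3 \cdot 12 \cdot 11\right) + 128949 = \left(60587 - 396\right) + 128949 = 60191 + 128949 = 189140$)
$- \frac{211046}{-218342} + \frac{l}{-10628} = - \frac{211046}{-218342} + \frac{189140}{-10628} = \left(-211046\right) \left(- \frac{1}{218342}\right) + 189140 \left(- \frac{1}{10628}\right) = \frac{105523}{109171} - \frac{47285}{2657} = - \frac{4881776124}{290067347}$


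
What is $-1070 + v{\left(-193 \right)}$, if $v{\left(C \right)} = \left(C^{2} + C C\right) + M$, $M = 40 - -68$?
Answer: $73536$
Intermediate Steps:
$M = 108$ ($M = 40 + 68 = 108$)
$v{\left(C \right)} = 108 + 2 C^{2}$ ($v{\left(C \right)} = \left(C^{2} + C C\right) + 108 = \left(C^{2} + C^{2}\right) + 108 = 2 C^{2} + 108 = 108 + 2 C^{2}$)
$-1070 + v{\left(-193 \right)} = -1070 + \left(108 + 2 \left(-193\right)^{2}\right) = -1070 + \left(108 + 2 \cdot 37249\right) = -1070 + \left(108 + 74498\right) = -1070 + 74606 = 73536$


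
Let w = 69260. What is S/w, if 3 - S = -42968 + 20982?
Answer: 21989/69260 ≈ 0.31748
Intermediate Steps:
S = 21989 (S = 3 - (-42968 + 20982) = 3 - 1*(-21986) = 3 + 21986 = 21989)
S/w = 21989/69260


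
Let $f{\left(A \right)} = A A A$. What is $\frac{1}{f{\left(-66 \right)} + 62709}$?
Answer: $- \frac{1}{224787} \approx -4.4487 \cdot 10^{-6}$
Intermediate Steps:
$f{\left(A \right)} = A^{3}$ ($f{\left(A \right)} = A^{2} A = A^{3}$)
$\frac{1}{f{\left(-66 \right)} + 62709} = \frac{1}{\left(-66\right)^{3} + 62709} = \frac{1}{-287496 + 62709} = \frac{1}{-224787} = - \frac{1}{224787}$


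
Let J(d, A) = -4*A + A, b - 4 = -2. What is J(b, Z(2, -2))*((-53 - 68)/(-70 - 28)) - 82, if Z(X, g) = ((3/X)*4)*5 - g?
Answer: -9826/49 ≈ -200.53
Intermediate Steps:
b = 2 (b = 4 - 2 = 2)
Z(X, g) = -g + 60/X (Z(X, g) = (12/X)*5 - g = 60/X - g = -g + 60/X)
J(d, A) = -3*A
J(b, Z(2, -2))*((-53 - 68)/(-70 - 28)) - 82 = (-3*(-1*(-2) + 60/2))*((-53 - 68)/(-70 - 28)) - 82 = (-3*(2 + 60*(½)))*(-121/(-98)) - 82 = (-3*(2 + 30))*(-121*(-1/98)) - 82 = -3*32*(121/98) - 82 = -96*121/98 - 82 = -5808/49 - 82 = -9826/49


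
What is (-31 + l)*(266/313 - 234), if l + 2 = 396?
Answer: -26490288/313 ≈ -84634.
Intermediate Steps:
l = 394 (l = -2 + 396 = 394)
(-31 + l)*(266/313 - 234) = (-31 + 394)*(266/313 - 234) = 363*(266*(1/313) - 234) = 363*(266/313 - 234) = 363*(-72976/313) = -26490288/313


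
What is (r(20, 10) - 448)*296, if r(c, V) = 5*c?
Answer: -103008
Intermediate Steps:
(r(20, 10) - 448)*296 = (5*20 - 448)*296 = (100 - 448)*296 = -348*296 = -103008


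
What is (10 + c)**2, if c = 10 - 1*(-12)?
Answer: 1024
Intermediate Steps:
c = 22 (c = 10 + 12 = 22)
(10 + c)**2 = (10 + 22)**2 = 32**2 = 1024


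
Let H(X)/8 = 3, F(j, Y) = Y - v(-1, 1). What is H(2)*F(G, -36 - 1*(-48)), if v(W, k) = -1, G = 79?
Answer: 312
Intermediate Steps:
F(j, Y) = 1 + Y (F(j, Y) = Y - 1*(-1) = Y + 1 = 1 + Y)
H(X) = 24 (H(X) = 8*3 = 24)
H(2)*F(G, -36 - 1*(-48)) = 24*(1 + (-36 - 1*(-48))) = 24*(1 + (-36 + 48)) = 24*(1 + 12) = 24*13 = 312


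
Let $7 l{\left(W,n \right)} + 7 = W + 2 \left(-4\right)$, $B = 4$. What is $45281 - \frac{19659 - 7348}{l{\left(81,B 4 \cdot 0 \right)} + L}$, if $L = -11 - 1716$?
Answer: $\frac{544499640}{12023} \approx 45288.0$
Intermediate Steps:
$L = -1727$ ($L = -11 - 1716 = -1727$)
$l{\left(W,n \right)} = - \frac{15}{7} + \frac{W}{7}$ ($l{\left(W,n \right)} = -1 + \frac{W + 2 \left(-4\right)}{7} = -1 + \frac{W - 8}{7} = -1 + \frac{-8 + W}{7} = -1 + \left(- \frac{8}{7} + \frac{W}{7}\right) = - \frac{15}{7} + \frac{W}{7}$)
$45281 - \frac{19659 - 7348}{l{\left(81,B 4 \cdot 0 \right)} + L} = 45281 - \frac{19659 - 7348}{\left(- \frac{15}{7} + \frac{1}{7} \cdot 81\right) - 1727} = 45281 - \frac{12311}{\left(- \frac{15}{7} + \frac{81}{7}\right) - 1727} = 45281 - \frac{12311}{\frac{66}{7} - 1727} = 45281 - \frac{12311}{- \frac{12023}{7}} = 45281 - 12311 \left(- \frac{7}{12023}\right) = 45281 - - \frac{86177}{12023} = 45281 + \frac{86177}{12023} = \frac{544499640}{12023}$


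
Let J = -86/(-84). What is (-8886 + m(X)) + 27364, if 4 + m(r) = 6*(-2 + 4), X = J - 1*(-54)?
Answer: 18486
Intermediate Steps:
J = 43/42 (J = -86*(-1/84) = 43/42 ≈ 1.0238)
X = 2311/42 (X = 43/42 - 1*(-54) = 43/42 + 54 = 2311/42 ≈ 55.024)
m(r) = 8 (m(r) = -4 + 6*(-2 + 4) = -4 + 6*2 = -4 + 12 = 8)
(-8886 + m(X)) + 27364 = (-8886 + 8) + 27364 = -8878 + 27364 = 18486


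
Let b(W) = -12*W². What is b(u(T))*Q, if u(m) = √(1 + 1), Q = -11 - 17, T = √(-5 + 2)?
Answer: 672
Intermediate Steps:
T = I*√3 (T = √(-3) = I*√3 ≈ 1.732*I)
Q = -28
u(m) = √2
b(u(T))*Q = -12*(√2)²*(-28) = -12*2*(-28) = -24*(-28) = 672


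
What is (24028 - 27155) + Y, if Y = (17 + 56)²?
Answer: 2202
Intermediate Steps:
Y = 5329 (Y = 73² = 5329)
(24028 - 27155) + Y = (24028 - 27155) + 5329 = -3127 + 5329 = 2202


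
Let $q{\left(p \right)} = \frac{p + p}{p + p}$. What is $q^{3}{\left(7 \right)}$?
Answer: $1$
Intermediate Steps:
$q{\left(p \right)} = 1$ ($q{\left(p \right)} = \frac{2 p}{2 p} = 2 p \frac{1}{2 p} = 1$)
$q^{3}{\left(7 \right)} = 1^{3} = 1$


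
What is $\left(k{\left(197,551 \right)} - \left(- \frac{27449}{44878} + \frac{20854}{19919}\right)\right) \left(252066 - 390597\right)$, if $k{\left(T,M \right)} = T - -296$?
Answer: $- \frac{60997393304799495}{893924882} \approx -6.8236 \cdot 10^{7}$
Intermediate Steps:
$k{\left(T,M \right)} = 296 + T$ ($k{\left(T,M \right)} = T + 296 = 296 + T$)
$\left(k{\left(197,551 \right)} - \left(- \frac{27449}{44878} + \frac{20854}{19919}\right)\right) \left(252066 - 390597\right) = \left(\left(296 + 197\right) - \left(- \frac{27449}{44878} + \frac{20854}{19919}\right)\right) \left(252066 - 390597\right) = \left(493 - \frac{389129181}{893924882}\right) \left(-138531\right) = \frac{440315837645}{893924882} \left(-138531\right) = - \frac{60997393304799495}{893924882}$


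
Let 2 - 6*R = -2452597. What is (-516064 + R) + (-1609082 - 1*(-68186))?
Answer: -3296387/2 ≈ -1.6482e+6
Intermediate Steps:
R = 817533/2 (R = ⅓ - ⅙*(-2452597) = ⅓ + 2452597/6 = 817533/2 ≈ 4.0877e+5)
(-516064 + R) + (-1609082 - 1*(-68186)) = (-516064 + 817533/2) + (-1609082 - 1*(-68186)) = -214595/2 + (-1609082 + 68186) = -214595/2 - 1540896 = -3296387/2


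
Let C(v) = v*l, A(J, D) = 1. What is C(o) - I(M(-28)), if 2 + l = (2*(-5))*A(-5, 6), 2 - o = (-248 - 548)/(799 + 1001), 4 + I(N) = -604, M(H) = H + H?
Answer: 43402/75 ≈ 578.69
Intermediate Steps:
M(H) = 2*H
I(N) = -608 (I(N) = -4 - 604 = -608)
o = 1099/450 (o = 2 - (-248 - 548)/(799 + 1001) = 2 - (-796)/1800 = 2 - 1*(-199/450) = 2 + 199/450 = 1099/450 ≈ 2.4422)
l = -12 (l = -2 + (2*(-5))*1 = -2 - 10*1 = -2 - 10 = -12)
C(v) = -12*v (C(v) = v*(-12) = -12*v)
C(o) - I(M(-28)) = -12*1099/450 - 1*(-608) = -2198/75 + 608 = 43402/75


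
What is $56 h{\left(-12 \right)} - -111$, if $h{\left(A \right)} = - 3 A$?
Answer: $2127$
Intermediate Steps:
$56 h{\left(-12 \right)} - -111 = 56 \left(\left(-3\right) \left(-12\right)\right) - -111 = 56 \cdot 36 + \left(-72 + 183\right) = 2016 + 111 = 2127$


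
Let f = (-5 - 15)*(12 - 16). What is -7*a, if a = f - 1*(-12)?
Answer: -644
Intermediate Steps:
f = 80 (f = -20*(-4) = 80)
a = 92 (a = 80 - 1*(-12) = 80 + 12 = 92)
-7*a = -7*92 = -644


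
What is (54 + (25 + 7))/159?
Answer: 86/159 ≈ 0.54088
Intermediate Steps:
(54 + (25 + 7))/159 = (54 + 32)/159 = (1/159)*86 = 86/159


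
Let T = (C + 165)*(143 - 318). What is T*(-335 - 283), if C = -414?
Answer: -26929350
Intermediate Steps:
T = 43575 (T = (-414 + 165)*(143 - 318) = -249*(-175) = 43575)
T*(-335 - 283) = 43575*(-335 - 283) = 43575*(-618) = -26929350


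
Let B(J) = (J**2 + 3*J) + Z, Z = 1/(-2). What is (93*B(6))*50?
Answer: 248775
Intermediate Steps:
Z = -1/2 ≈ -0.50000
B(J) = -1/2 + J**2 + 3*J (B(J) = (J**2 + 3*J) - 1/2 = -1/2 + J**2 + 3*J)
(93*B(6))*50 = (93*(-1/2 + 6**2 + 3*6))*50 = (93*(-1/2 + 36 + 18))*50 = (93*(107/2))*50 = (9951/2)*50 = 248775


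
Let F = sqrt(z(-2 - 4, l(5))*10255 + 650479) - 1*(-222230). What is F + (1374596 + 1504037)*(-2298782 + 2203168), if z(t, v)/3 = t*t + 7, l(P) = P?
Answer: -275237393432 + sqrt(1973374) ≈ -2.7524e+11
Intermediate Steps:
z(t, v) = 21 + 3*t**2 (z(t, v) = 3*(t*t + 7) = 3*(t**2 + 7) = 3*(7 + t**2) = 21 + 3*t**2)
F = 222230 + sqrt(1973374) (F = sqrt((21 + 3*(-2 - 4)**2)*10255 + 650479) - 1*(-222230) = sqrt((21 + 3*(-6)**2)*10255 + 650479) + 222230 = sqrt((21 + 3*36)*10255 + 650479) + 222230 = sqrt((21 + 108)*10255 + 650479) + 222230 = sqrt(129*10255 + 650479) + 222230 = sqrt(1322895 + 650479) + 222230 = sqrt(1973374) + 222230 = 222230 + sqrt(1973374) ≈ 2.2363e+5)
F + (1374596 + 1504037)*(-2298782 + 2203168) = (222230 + sqrt(1973374)) + (1374596 + 1504037)*(-2298782 + 2203168) = (222230 + sqrt(1973374)) + 2878633*(-95614) = (222230 + sqrt(1973374)) - 275237615662 = -275237393432 + sqrt(1973374)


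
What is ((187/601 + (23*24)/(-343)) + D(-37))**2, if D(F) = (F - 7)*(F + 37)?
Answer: 71615647321/42494936449 ≈ 1.6853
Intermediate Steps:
D(F) = (-7 + F)*(37 + F)
((187/601 + (23*24)/(-343)) + D(-37))**2 = ((187/601 + (23*24)/(-343)) + (-259 + (-37)**2 + 30*(-37)))**2 = ((187*(1/601) + 552*(-1/343)) + (-259 + 1369 - 1110))**2 = ((187/601 - 552/343) + 0)**2 = (-267611/206143 + 0)**2 = (-267611/206143)**2 = 71615647321/42494936449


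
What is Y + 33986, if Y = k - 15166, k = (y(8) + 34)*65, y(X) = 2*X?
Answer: 22070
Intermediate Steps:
k = 3250 (k = (2*8 + 34)*65 = (16 + 34)*65 = 50*65 = 3250)
Y = -11916 (Y = 3250 - 15166 = -11916)
Y + 33986 = -11916 + 33986 = 22070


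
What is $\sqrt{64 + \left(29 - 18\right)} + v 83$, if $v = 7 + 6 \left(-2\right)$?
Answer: $-415 + 5 \sqrt{3} \approx -406.34$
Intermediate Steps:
$v = -5$ ($v = 7 - 12 = -5$)
$\sqrt{64 + \left(29 - 18\right)} + v 83 = \sqrt{64 + \left(29 - 18\right)} - 415 = \sqrt{64 + 11} - 415 = \sqrt{75} - 415 = 5 \sqrt{3} - 415 = -415 + 5 \sqrt{3}$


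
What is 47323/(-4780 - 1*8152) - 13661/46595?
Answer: -2381679237/602566540 ≈ -3.9526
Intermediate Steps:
47323/(-4780 - 1*8152) - 13661/46595 = 47323/(-4780 - 8152) - 13661*1/46595 = 47323/(-12932) - 13661/46595 = 47323*(-1/12932) - 13661/46595 = -47323/12932 - 13661/46595 = -2381679237/602566540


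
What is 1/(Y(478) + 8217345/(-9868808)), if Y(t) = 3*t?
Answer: 9868808/14143653327 ≈ 0.00069776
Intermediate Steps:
1/(Y(478) + 8217345/(-9868808)) = 1/(3*478 + 8217345/(-9868808)) = 1/(1434 + 8217345*(-1/9868808)) = 1/(1434 - 8217345/9868808) = 1/(14143653327/9868808) = 9868808/14143653327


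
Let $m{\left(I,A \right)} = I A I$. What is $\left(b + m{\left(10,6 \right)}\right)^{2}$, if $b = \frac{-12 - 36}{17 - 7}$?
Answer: $\frac{8856576}{25} \approx 3.5426 \cdot 10^{5}$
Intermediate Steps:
$m{\left(I,A \right)} = A I^{2}$ ($m{\left(I,A \right)} = A I I = A I^{2}$)
$b = - \frac{24}{5}$ ($b = - \frac{48}{10} = \left(-48\right) \frac{1}{10} = - \frac{24}{5} \approx -4.8$)
$\left(b + m{\left(10,6 \right)}\right)^{2} = \left(- \frac{24}{5} + 6 \cdot 10^{2}\right)^{2} = \left(- \frac{24}{5} + 6 \cdot 100\right)^{2} = \left(- \frac{24}{5} + 600\right)^{2} = \left(\frac{2976}{5}\right)^{2} = \frac{8856576}{25}$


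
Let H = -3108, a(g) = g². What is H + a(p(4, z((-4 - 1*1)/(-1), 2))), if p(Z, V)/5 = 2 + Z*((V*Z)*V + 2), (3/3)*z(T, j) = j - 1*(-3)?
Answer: 4199392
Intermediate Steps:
z(T, j) = 3 + j (z(T, j) = j - 1*(-3) = j + 3 = 3 + j)
p(Z, V) = 10 + 5*Z*(2 + Z*V²) (p(Z, V) = 5*(2 + Z*((V*Z)*V + 2)) = 5*(2 + Z*(Z*V² + 2)) = 5*(2 + Z*(2 + Z*V²)) = 10 + 5*Z*(2 + Z*V²))
H + a(p(4, z((-4 - 1*1)/(-1), 2))) = -3108 + (10 + 10*4 + 5*(3 + 2)²*4²)² = -3108 + (10 + 40 + 5*5²*16)² = -3108 + (10 + 40 + 5*25*16)² = -3108 + (10 + 40 + 2000)² = -3108 + 2050² = -3108 + 4202500 = 4199392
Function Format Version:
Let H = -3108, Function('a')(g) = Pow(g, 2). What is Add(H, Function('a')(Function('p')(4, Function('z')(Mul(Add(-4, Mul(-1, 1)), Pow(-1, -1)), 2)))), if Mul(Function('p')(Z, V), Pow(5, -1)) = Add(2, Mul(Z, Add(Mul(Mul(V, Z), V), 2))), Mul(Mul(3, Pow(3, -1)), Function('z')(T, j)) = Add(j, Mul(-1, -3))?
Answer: 4199392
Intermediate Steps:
Function('z')(T, j) = Add(3, j) (Function('z')(T, j) = Add(j, Mul(-1, -3)) = Add(j, 3) = Add(3, j))
Function('p')(Z, V) = Add(10, Mul(5, Z, Add(2, Mul(Z, Pow(V, 2))))) (Function('p')(Z, V) = Mul(5, Add(2, Mul(Z, Add(Mul(Mul(V, Z), V), 2)))) = Mul(5, Add(2, Mul(Z, Add(Mul(Z, Pow(V, 2)), 2)))) = Mul(5, Add(2, Mul(Z, Add(2, Mul(Z, Pow(V, 2)))))) = Add(10, Mul(5, Z, Add(2, Mul(Z, Pow(V, 2))))))
Add(H, Function('a')(Function('p')(4, Function('z')(Mul(Add(-4, Mul(-1, 1)), Pow(-1, -1)), 2)))) = Add(-3108, Pow(Add(10, Mul(10, 4), Mul(5, Pow(Add(3, 2), 2), Pow(4, 2))), 2)) = Add(-3108, Pow(Add(10, 40, Mul(5, Pow(5, 2), 16)), 2)) = Add(-3108, Pow(Add(10, 40, Mul(5, 25, 16)), 2)) = Add(-3108, Pow(Add(10, 40, 2000), 2)) = Add(-3108, Pow(2050, 2)) = Add(-3108, 4202500) = 4199392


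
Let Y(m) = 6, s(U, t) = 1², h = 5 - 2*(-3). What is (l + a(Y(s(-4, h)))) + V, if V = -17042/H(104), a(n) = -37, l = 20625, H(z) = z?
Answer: 1062055/52 ≈ 20424.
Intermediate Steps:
h = 11 (h = 5 + 6 = 11)
s(U, t) = 1
V = -8521/52 (V = -17042/104 = -17042*1/104 = -8521/52 ≈ -163.87)
(l + a(Y(s(-4, h)))) + V = (20625 - 37) - 8521/52 = 20588 - 8521/52 = 1062055/52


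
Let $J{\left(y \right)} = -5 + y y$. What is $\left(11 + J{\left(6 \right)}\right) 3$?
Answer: $126$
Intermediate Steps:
$J{\left(y \right)} = -5 + y^{2}$
$\left(11 + J{\left(6 \right)}\right) 3 = \left(11 - \left(5 - 6^{2}\right)\right) 3 = \left(11 + \left(-5 + 36\right)\right) 3 = \left(11 + 31\right) 3 = 42 \cdot 3 = 126$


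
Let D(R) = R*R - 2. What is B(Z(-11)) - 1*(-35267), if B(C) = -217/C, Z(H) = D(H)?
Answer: 599508/17 ≈ 35265.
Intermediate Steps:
D(R) = -2 + R² (D(R) = R² - 2 = -2 + R²)
Z(H) = -2 + H²
B(Z(-11)) - 1*(-35267) = -217/(-2 + (-11)²) - 1*(-35267) = -217/(-2 + 121) + 35267 = -217/119 + 35267 = -217*1/119 + 35267 = -31/17 + 35267 = 599508/17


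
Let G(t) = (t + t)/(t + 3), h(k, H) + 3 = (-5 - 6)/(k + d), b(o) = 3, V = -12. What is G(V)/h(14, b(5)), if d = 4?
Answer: -48/65 ≈ -0.73846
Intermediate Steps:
h(k, H) = -3 - 11/(4 + k) (h(k, H) = -3 + (-5 - 6)/(k + 4) = -3 - 11/(4 + k))
G(t) = 2*t/(3 + t) (G(t) = (2*t)/(3 + t) = 2*t/(3 + t))
G(V)/h(14, b(5)) = (2*(-12)/(3 - 12))/(((-23 - 3*14)/(4 + 14))) = (2*(-12)/(-9))/(((-23 - 42)/18)) = (2*(-12)*(-⅑))/(((1/18)*(-65))) = 8/(3*(-65/18)) = (8/3)*(-18/65) = -48/65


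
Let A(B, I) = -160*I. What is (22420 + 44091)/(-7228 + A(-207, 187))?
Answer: -66511/37148 ≈ -1.7904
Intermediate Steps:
(22420 + 44091)/(-7228 + A(-207, 187)) = (22420 + 44091)/(-7228 - 160*187) = 66511/(-7228 - 29920) = 66511/(-37148) = 66511*(-1/37148) = -66511/37148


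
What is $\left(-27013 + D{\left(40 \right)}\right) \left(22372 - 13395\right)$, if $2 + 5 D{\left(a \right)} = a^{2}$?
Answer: $- \frac{1198133259}{5} \approx -2.3963 \cdot 10^{8}$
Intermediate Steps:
$D{\left(a \right)} = - \frac{2}{5} + \frac{a^{2}}{5}$
$\left(-27013 + D{\left(40 \right)}\right) \left(22372 - 13395\right) = \left(-27013 - \left(\frac{2}{5} - \frac{40^{2}}{5}\right)\right) \left(22372 - 13395\right) = \left(-27013 + \left(- \frac{2}{5} + \frac{1}{5} \cdot 1600\right)\right) 8977 = \left(-27013 + \left(- \frac{2}{5} + 320\right)\right) 8977 = \left(-27013 + \frac{1598}{5}\right) 8977 = \left(- \frac{133467}{5}\right) 8977 = - \frac{1198133259}{5}$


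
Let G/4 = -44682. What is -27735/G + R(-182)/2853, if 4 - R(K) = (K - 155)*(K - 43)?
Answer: -4490735911/169970328 ≈ -26.421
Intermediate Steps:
G = -178728 (G = 4*(-44682) = -178728)
R(K) = 4 - (-155 + K)*(-43 + K) (R(K) = 4 - (K - 155)*(K - 43) = 4 - (-155 + K)*(-43 + K))
-27735/G + R(-182)/2853 = -27735/(-178728) + (-6661 - 1*(-182)**2 + 198*(-182))/2853 = -27735*(-1/178728) + (-6661 - 1*33124 - 36036)*(1/2853) = 9245/59576 + (-6661 - 33124 - 36036)*(1/2853) = 9245/59576 - 75821*1/2853 = 9245/59576 - 75821/2853 = -4490735911/169970328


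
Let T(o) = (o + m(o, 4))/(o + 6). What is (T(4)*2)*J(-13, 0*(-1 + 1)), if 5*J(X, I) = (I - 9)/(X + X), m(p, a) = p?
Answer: 36/325 ≈ 0.11077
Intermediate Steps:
T(o) = 2*o/(6 + o) (T(o) = (o + o)/(o + 6) = (2*o)/(6 + o) = 2*o/(6 + o))
J(X, I) = (-9 + I)/(10*X) (J(X, I) = ((I - 9)/(X + X))/5 = ((-9 + I)/((2*X)))/5 = ((-9 + I)*(1/(2*X)))/5 = ((-9 + I)/(2*X))/5 = (-9 + I)/(10*X))
(T(4)*2)*J(-13, 0*(-1 + 1)) = ((2*4/(6 + 4))*2)*((⅒)*(-9 + 0*(-1 + 1))/(-13)) = ((2*4/10)*2)*((⅒)*(-1/13)*(-9 + 0*0)) = ((2*4*(⅒))*2)*((⅒)*(-1/13)*(-9 + 0)) = ((⅘)*2)*((⅒)*(-1/13)*(-9)) = (8/5)*(9/130) = 36/325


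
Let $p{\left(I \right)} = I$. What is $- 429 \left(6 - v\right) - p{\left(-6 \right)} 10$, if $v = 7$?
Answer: $489$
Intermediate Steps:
$- 429 \left(6 - v\right) - p{\left(-6 \right)} 10 = - 429 \left(6 - 7\right) - \left(-6\right) 10 = - 429 \left(6 - 7\right) - -60 = \left(-429\right) \left(-1\right) + 60 = 429 + 60 = 489$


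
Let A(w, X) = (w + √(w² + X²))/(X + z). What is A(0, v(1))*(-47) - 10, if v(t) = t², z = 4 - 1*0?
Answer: -97/5 ≈ -19.400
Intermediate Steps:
z = 4 (z = 4 + 0 = 4)
A(w, X) = (w + √(X² + w²))/(4 + X) (A(w, X) = (w + √(w² + X²))/(X + 4) = (w + √(X² + w²))/(4 + X))
A(0, v(1))*(-47) - 10 = ((0 + √((1²)² + 0²))/(4 + 1²))*(-47) - 10 = ((0 + √(1² + 0))/(4 + 1))*(-47) - 10 = ((0 + √(1 + 0))/5)*(-47) - 10 = ((0 + √1)/5)*(-47) - 10 = ((0 + 1)/5)*(-47) - 10 = ((⅕)*1)*(-47) - 10 = (⅕)*(-47) - 10 = -47/5 - 10 = -97/5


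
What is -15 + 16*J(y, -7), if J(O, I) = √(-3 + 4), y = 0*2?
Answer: 1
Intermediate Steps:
y = 0
J(O, I) = 1 (J(O, I) = √1 = 1)
-15 + 16*J(y, -7) = -15 + 16*1 = -15 + 16 = 1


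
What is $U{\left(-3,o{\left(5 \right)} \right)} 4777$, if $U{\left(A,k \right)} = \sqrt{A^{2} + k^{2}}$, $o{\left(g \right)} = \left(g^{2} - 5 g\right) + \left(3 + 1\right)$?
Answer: $23885$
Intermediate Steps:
$o{\left(g \right)} = 4 + g^{2} - 5 g$ ($o{\left(g \right)} = \left(g^{2} - 5 g\right) + 4 = 4 + g^{2} - 5 g$)
$U{\left(-3,o{\left(5 \right)} \right)} 4777 = \sqrt{\left(-3\right)^{2} + \left(4 + 5^{2} - 25\right)^{2}} \cdot 4777 = \sqrt{9 + \left(4 + 25 - 25\right)^{2}} \cdot 4777 = \sqrt{9 + 4^{2}} \cdot 4777 = \sqrt{9 + 16} \cdot 4777 = \sqrt{25} \cdot 4777 = 5 \cdot 4777 = 23885$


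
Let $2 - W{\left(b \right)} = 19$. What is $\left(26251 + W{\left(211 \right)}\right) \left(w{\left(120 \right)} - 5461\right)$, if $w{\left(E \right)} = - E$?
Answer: $-146411954$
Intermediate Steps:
$W{\left(b \right)} = -17$ ($W{\left(b \right)} = 2 - 19 = -17$)
$\left(26251 + W{\left(211 \right)}\right) \left(w{\left(120 \right)} - 5461\right) = \left(26251 - 17\right) \left(\left(-1\right) 120 - 5461\right) = 26234 \left(-120 - 5461\right) = 26234 \left(-5581\right) = -146411954$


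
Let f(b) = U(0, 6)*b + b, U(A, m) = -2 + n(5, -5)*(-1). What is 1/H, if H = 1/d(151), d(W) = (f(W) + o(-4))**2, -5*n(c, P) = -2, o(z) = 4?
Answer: 1075369/25 ≈ 43015.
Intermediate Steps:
n(c, P) = 2/5 (n(c, P) = -1/5*(-2) = 2/5)
U(A, m) = -12/5 (U(A, m) = -2 + (2/5)*(-1) = -2 - 2/5 = -12/5)
f(b) = -7*b/5 (f(b) = -12*b/5 + b = -7*b/5)
d(W) = (4 - 7*W/5)**2 (d(W) = (-7*W/5 + 4)**2 = (4 - 7*W/5)**2)
H = 25/1075369 (H = 1/((-20 + 7*151)**2/25) = 1/((-20 + 1057)**2/25) = 1/((1/25)*1037**2) = 1/((1/25)*1075369) = 1/(1075369/25) = 25/1075369 ≈ 2.3248e-5)
1/H = 1/(25/1075369) = 1075369/25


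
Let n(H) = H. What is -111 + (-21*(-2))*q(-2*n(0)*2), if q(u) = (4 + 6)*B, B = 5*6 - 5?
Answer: 10389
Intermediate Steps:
B = 25 (B = 30 - 5 = 25)
q(u) = 250 (q(u) = (4 + 6)*25 = 10*25 = 250)
-111 + (-21*(-2))*q(-2*n(0)*2) = -111 - 21*(-2)*250 = -111 + 42*250 = -111 + 10500 = 10389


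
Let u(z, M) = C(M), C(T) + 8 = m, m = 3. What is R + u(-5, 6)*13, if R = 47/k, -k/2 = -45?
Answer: -5803/90 ≈ -64.478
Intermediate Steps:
k = 90 (k = -2*(-45) = 90)
C(T) = -5 (C(T) = -8 + 3 = -5)
u(z, M) = -5
R = 47/90 ≈ 0.52222
R + u(-5, 6)*13 = 47/90 - 5*13 = 47/90 - 65 = -5803/90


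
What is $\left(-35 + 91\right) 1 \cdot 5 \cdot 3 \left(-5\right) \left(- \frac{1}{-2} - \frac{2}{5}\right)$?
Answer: $-420$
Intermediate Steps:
$\left(-35 + 91\right) 1 \cdot 5 \cdot 3 \left(-5\right) \left(- \frac{1}{-2} - \frac{2}{5}\right) = 56 \cdot 5 \left(- 15 \left(\left(-1\right) \left(- \frac{1}{2}\right) - \frac{2}{5}\right)\right) = 56 \cdot 5 \left(- 15 \left(\frac{1}{2} - \frac{2}{5}\right)\right) = 56 \cdot 5 \left(\left(-15\right) \frac{1}{10}\right) = 56 \cdot 5 \left(- \frac{3}{2}\right) = 56 \left(- \frac{15}{2}\right) = -420$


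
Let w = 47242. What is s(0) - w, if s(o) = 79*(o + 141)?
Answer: -36103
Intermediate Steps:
s(o) = 11139 + 79*o (s(o) = 79*(141 + o) = 11139 + 79*o)
s(0) - w = (11139 + 79*0) - 1*47242 = (11139 + 0) - 47242 = 11139 - 47242 = -36103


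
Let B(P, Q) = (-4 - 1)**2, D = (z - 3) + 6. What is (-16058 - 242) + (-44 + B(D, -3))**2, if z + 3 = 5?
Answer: -15939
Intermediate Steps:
z = 2 (z = -3 + 5 = 2)
D = 5 (D = (2 - 3) + 6 = -1 + 6 = 5)
B(P, Q) = 25 (B(P, Q) = (-5)**2 = 25)
(-16058 - 242) + (-44 + B(D, -3))**2 = (-16058 - 242) + (-44 + 25)**2 = -16300 + (-19)**2 = -16300 + 361 = -15939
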